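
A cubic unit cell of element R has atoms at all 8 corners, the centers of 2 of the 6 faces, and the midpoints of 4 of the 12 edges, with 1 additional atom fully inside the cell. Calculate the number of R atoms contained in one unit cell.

Corner atoms are shared by 8 cells (1/8 each), face atoms by 2 (1/2 each), edge atoms by 4 (1/4 each), interior atoms are unshared.
Net atoms = 8 × 1/8 + 2 × 1/2 + 4 × 1/4 + 1 = 1 + 1 + 1 + 1 = 4.

4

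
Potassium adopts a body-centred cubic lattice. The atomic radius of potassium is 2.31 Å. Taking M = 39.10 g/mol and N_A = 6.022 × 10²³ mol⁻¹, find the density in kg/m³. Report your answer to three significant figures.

855 kg/m³

In a BCC lattice, atoms touch along the body diagonal, so √3·a = 4r, giving a = 5.335 Å = 5.335 × 10^-8 cm.
With Z = 2, ρ = Z·M/(N_A·a³) = 2 × 39.10 / (6.022 × 10²³ × 1.518 × 10^-22) = 0.8553 g/cm³ = 855 kg/m³.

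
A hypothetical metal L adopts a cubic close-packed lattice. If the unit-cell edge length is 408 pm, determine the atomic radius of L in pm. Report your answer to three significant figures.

144 pm

In an FCC lattice, atoms touch along the face diagonal, so √2·a = 4r.
r = √2·a/4 = 1.4142 × 408 / 4 = 144 pm.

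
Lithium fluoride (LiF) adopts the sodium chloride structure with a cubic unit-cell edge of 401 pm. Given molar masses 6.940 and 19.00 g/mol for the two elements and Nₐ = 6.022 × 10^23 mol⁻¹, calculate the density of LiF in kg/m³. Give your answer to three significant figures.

2670 kg/m³

The sodium chloride structure contains Z = 4 formula units per cell; M(LiF) = 6.940 + 19.00 = 25.94 g/mol.
a³ = (4.010 × 10^-8 cm)³ = 6.448 × 10^-23 cm³.
ρ = 4 × 25.94 / (6.022 × 10²³ × 6.448 × 10^-23) = 2.672 g/cm³ = 2670 kg/m³.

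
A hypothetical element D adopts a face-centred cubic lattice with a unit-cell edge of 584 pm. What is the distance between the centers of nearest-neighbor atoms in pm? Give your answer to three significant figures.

In an FCC structure, atoms touch along the face diagonal, so √2·a = 4r; the nearest-neighbor distance equals 2r = 0.7071·a.
d = 0.7071 × 584 = 413 pm.

413 pm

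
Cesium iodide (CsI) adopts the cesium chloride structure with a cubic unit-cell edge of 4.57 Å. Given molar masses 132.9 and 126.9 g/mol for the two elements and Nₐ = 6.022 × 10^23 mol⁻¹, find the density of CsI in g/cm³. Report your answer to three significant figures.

The cesium chloride structure contains Z = 1 formula unit per cell; M(CsI) = 132.9 + 126.9 = 259.8 g/mol.
a³ = (4.570 × 10^-8 cm)³ = 9.544 × 10^-23 cm³.
ρ = 1 × 259.8 / (6.022 × 10²³ × 9.544 × 10^-23) = 4.520 g/cm³.

4.52 g/cm³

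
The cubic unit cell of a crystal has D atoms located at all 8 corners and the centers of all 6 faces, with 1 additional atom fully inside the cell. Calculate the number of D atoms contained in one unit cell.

Corner atoms are shared by 8 cells (1/8 each), face atoms by 2 (1/2 each), interior atoms are unshared.
Net atoms = 8 × 1/8 + 6 × 1/2 + 1 = 1 + 3 + 1 = 5.

5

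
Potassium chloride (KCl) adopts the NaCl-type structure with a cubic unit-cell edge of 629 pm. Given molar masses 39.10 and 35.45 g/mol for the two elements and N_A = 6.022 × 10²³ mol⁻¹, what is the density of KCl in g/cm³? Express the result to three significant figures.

The NaCl-type structure contains Z = 4 formula units per cell; M(KCl) = 39.10 + 35.45 = 74.55 g/mol.
a³ = (6.290 × 10^-8 cm)³ = 2.489 × 10^-22 cm³.
ρ = 4 × 74.55 / (6.022 × 10²³ × 2.489 × 10^-22) = 1.990 g/cm³.

1.99 g/cm³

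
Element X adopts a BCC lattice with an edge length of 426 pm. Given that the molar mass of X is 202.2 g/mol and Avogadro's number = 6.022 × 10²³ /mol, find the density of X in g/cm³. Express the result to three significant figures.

A BCC unit cell contains Z = 2 atoms.
Cell volume: a³ = (426 pm)³ = (4.260 × 10^-8 cm)³ = 7.731 × 10^-23 cm³.
ρ = Z·M/(N_A·a³) = 2 × 202.2 / (6.022 × 10²³ × 7.731 × 10^-23) = 8.686 g/cm³.

8.69 g/cm³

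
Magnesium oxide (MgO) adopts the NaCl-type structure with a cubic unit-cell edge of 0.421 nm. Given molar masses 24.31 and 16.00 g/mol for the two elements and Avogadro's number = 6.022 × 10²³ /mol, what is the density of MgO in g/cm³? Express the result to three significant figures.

3.59 g/cm³

The NaCl-type structure contains Z = 4 formula units per cell; M(MgO) = 24.31 + 16.00 = 40.31 g/mol.
a³ = (4.210 × 10^-8 cm)³ = 7.462 × 10^-23 cm³.
ρ = 4 × 40.31 / (6.022 × 10²³ × 7.462 × 10^-23) = 3.588 g/cm³.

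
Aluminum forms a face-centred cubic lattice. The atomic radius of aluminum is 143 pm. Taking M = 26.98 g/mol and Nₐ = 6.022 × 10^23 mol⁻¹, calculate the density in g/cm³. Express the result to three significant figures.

In an FCC lattice, atoms touch along the face diagonal, so √2·a = 4r, giving a = 404.5 pm = 4.045 × 10^-8 cm.
With Z = 4, ρ = Z·M/(N_A·a³) = 4 × 26.98 / (6.022 × 10²³ × 6.617 × 10^-23) = 2.708 g/cm³.

2.71 g/cm³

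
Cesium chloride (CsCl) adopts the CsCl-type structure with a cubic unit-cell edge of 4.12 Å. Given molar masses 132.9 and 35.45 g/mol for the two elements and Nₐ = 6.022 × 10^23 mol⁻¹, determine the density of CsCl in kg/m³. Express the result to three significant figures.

The CsCl-type structure contains Z = 1 formula unit per cell; M(CsCl) = 132.9 + 35.45 = 168.35 g/mol.
a³ = (4.120 × 10^-8 cm)³ = 6.993 × 10^-23 cm³.
ρ = 1 × 168.35 / (6.022 × 10²³ × 6.993 × 10^-23) = 3.997 g/cm³ = 4000 kg/m³.

4000 kg/m³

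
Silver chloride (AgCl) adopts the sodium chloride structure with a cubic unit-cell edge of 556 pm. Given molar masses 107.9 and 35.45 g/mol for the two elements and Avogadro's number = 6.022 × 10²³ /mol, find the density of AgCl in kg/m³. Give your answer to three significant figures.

5540 kg/m³

The sodium chloride structure contains Z = 4 formula units per cell; M(AgCl) = 107.9 + 35.45 = 143.35 g/mol.
a³ = (5.560 × 10^-8 cm)³ = 1.719 × 10^-22 cm³.
ρ = 4 × 143.35 / (6.022 × 10²³ × 1.719 × 10^-22) = 5.540 g/cm³ = 5540 kg/m³.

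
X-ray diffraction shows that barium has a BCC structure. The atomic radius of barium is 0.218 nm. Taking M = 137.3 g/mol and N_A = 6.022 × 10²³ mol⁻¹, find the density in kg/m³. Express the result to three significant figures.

In a BCC lattice, atoms touch along the body diagonal, so √3·a = 4r, giving a = 0.5034 nm = 5.034 × 10^-8 cm.
With Z = 2, ρ = Z·M/(N_A·a³) = 2 × 137.3 / (6.022 × 10²³ × 1.276 × 10^-22) = 3.573 g/cm³ = 3570 kg/m³.

3570 kg/m³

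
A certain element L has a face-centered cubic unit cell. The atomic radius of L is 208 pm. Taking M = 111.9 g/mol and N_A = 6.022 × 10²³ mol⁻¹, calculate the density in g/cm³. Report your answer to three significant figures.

In an FCC lattice, atoms touch along the face diagonal, so √2·a = 4r, giving a = 588.3 pm = 5.883 × 10^-8 cm.
With Z = 4, ρ = Z·M/(N_A·a³) = 4 × 111.9 / (6.022 × 10²³ × 2.036 × 10^-22) = 3.650 g/cm³.

3.65 g/cm³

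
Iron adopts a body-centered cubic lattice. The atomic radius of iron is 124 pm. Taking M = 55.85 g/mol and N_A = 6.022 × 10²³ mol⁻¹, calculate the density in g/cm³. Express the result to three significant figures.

In a BCC lattice, atoms touch along the body diagonal, so √3·a = 4r, giving a = 286.4 pm = 2.864 × 10^-8 cm.
With Z = 2, ρ = Z·M/(N_A·a³) = 2 × 55.85 / (6.022 × 10²³ × 2.348 × 10^-23) = 7.899 g/cm³.

7.90 g/cm³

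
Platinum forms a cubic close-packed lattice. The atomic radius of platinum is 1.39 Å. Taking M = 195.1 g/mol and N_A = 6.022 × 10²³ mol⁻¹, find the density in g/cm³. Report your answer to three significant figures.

In an FCC lattice, atoms touch along the face diagonal, so √2·a = 4r, giving a = 3.932 Å = 3.932 × 10^-8 cm.
With Z = 4, ρ = Z·M/(N_A·a³) = 4 × 195.1 / (6.022 × 10²³ × 6.077 × 10^-23) = 21.33 g/cm³.

21.3 g/cm³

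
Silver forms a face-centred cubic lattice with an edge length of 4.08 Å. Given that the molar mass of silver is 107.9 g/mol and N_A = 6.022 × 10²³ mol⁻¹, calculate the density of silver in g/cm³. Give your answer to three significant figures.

10.6 g/cm³

An FCC unit cell contains Z = 4 atoms.
Cell volume: a³ = (4.08 Å)³ = (4.080 × 10^-8 cm)³ = 6.792 × 10^-23 cm³.
ρ = Z·M/(N_A·a³) = 4 × 107.9 / (6.022 × 10²³ × 6.792 × 10^-23) = 10.55 g/cm³.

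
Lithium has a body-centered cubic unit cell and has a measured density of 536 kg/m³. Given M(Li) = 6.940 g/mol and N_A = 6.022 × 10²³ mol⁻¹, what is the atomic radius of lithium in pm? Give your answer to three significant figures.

For a BCC cell (Z = 2), a³ = Z·M/(N_A·ρ) = 2 × 6.940 / (6.022 × 10²³ × 0.5360) = 4.300 × 10^-23 cm³, so a = 3.503 × 10^-8 cm = 350.3 pm.
Atoms touch along the body diagonal, so √3·a = 4r, so r = 0.4330 × a = 152 pm.

152 pm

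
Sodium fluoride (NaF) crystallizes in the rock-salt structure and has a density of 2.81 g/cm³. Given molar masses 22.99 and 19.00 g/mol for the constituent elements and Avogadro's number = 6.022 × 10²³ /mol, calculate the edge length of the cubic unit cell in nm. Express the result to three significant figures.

M(NaF) = 41.99 g/mol; Z = 4 formula units per cell.
a³ = Z·M/(N_A·ρ) = 4 × 41.99 / (6.022 × 10²³ × 2.81) = 9.926 × 10^-23 cm³, so a = 4.630 × 10^-8 cm = 0.463 nm.

0.463 nm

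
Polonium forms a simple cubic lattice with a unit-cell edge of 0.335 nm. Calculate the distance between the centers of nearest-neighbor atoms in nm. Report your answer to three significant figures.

In a simple cubic structure, atoms touch along the cell edge, so a = 2r; the nearest-neighbor distance equals 2r = 1.000·a.
d = 1.000 × 0.335 = 0.335 nm.

0.335 nm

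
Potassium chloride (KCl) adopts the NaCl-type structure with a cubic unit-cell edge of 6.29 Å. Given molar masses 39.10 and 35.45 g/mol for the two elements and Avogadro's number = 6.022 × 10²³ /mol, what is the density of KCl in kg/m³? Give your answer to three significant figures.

The NaCl-type structure contains Z = 4 formula units per cell; M(KCl) = 39.10 + 35.45 = 74.55 g/mol.
a³ = (6.290 × 10^-8 cm)³ = 2.489 × 10^-22 cm³.
ρ = 4 × 74.55 / (6.022 × 10²³ × 2.489 × 10^-22) = 1.990 g/cm³ = 1990 kg/m³.

1990 kg/m³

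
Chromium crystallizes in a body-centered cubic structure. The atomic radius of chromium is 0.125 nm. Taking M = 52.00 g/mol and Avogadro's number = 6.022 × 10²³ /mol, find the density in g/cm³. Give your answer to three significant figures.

7.18 g/cm³

In a BCC lattice, atoms touch along the body diagonal, so √3·a = 4r, giving a = 0.2887 nm = 2.887 × 10^-8 cm.
With Z = 2, ρ = Z·M/(N_A·a³) = 2 × 52.00 / (6.022 × 10²³ × 2.406 × 10^-23) = 7.179 g/cm³.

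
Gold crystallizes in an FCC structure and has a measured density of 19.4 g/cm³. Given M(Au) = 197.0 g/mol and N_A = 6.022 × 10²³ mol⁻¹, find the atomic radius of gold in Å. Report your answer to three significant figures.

1.44 Å

For an FCC cell (Z = 4), a³ = Z·M/(N_A·ρ) = 4 × 197.0 / (6.022 × 10²³ × 19.40) = 6.745 × 10^-23 cm³, so a = 4.071 × 10^-8 cm = 4.071 Å.
Atoms touch along the face diagonal, so √2·a = 4r, so r = 0.3536 × a = 1.44 Å.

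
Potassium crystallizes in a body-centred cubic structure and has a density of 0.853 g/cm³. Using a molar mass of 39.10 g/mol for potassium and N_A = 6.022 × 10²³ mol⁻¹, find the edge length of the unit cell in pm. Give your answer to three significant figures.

534 pm

With Z = 2 atoms per BCC cell, a³ = Z·M/(N_A·ρ) = 2 × 39.10 / (6.022 × 10²³ × 0.8530 g/cm³) = 1.522 × 10^-22 cm³.
a = (1.522 × 10^-22)^(1/3) = 5.340 × 10^-8 cm = 534 pm.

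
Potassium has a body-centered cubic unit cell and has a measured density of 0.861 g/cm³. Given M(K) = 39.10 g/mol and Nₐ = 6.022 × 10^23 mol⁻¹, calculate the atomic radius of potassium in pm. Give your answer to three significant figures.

230 pm

For a BCC cell (Z = 2), a³ = Z·M/(N_A·ρ) = 2 × 39.10 / (6.022 × 10²³ × 0.8610) = 1.508 × 10^-22 cm³, so a = 5.323 × 10^-8 cm = 532.3 pm.
Atoms touch along the body diagonal, so √3·a = 4r, so r = 0.4330 × a = 230 pm.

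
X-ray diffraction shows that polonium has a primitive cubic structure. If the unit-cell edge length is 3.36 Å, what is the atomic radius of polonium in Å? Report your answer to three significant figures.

In a simple cubic lattice, atoms touch along the cell edge, so a = 2r.
r = a/2 = 3.36/2 = 1.68 Å.

1.68 Å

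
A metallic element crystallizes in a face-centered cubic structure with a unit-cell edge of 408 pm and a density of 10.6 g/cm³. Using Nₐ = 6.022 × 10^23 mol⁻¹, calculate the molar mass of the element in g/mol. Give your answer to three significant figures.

108 g/mol

An FCC cell has Z = 4 atoms; a = 4.080 × 10^-8 cm.
M = ρ·N_A·a³/Z = 10.6 × 6.022 × 10²³ × 6.792 × 10^-23 / 4 = 108 g/mol.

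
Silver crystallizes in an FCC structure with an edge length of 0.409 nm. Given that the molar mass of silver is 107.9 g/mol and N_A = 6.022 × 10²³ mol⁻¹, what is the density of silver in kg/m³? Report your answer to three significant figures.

10500 kg/m³

An FCC unit cell contains Z = 4 atoms.
Cell volume: a³ = (0.409 nm)³ = (4.090 × 10^-8 cm)³ = 6.842 × 10^-23 cm³.
ρ = Z·M/(N_A·a³) = 4 × 107.9 / (6.022 × 10²³ × 6.842 × 10^-23) = 10.48 g/cm³ = 10500 kg/m³.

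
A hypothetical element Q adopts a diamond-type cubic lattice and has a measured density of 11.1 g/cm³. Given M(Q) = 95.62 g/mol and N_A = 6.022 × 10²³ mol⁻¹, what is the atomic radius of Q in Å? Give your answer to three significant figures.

1.05 Å

For a diamond cubic cell (Z = 8), a³ = Z·M/(N_A·ρ) = 8 × 95.62 / (6.022 × 10²³ × 11.10) = 1.144 × 10^-22 cm³, so a = 4.855 × 10^-8 cm = 4.855 Å.
Nearest neighbors lie along the body diagonal with √3·a = 8r, so r = 0.2165 × a = 1.05 Å.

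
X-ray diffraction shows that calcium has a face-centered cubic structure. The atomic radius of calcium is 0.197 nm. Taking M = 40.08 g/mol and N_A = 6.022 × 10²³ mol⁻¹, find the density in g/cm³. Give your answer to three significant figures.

1.54 g/cm³

In an FCC lattice, atoms touch along the face diagonal, so √2·a = 4r, giving a = 0.5572 nm = 5.572 × 10^-8 cm.
With Z = 4, ρ = Z·M/(N_A·a³) = 4 × 40.08 / (6.022 × 10²³ × 1.730 × 10^-22) = 1.539 g/cm³.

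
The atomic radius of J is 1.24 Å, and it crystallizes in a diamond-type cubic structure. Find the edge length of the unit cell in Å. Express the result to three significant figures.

In a diamond cubic lattice, nearest neighbors lie along the body diagonal with √3·a = 8r.
a = 8r/√3 = 8 × 1.24 / 1.7321 = 5.73 Å.

5.73 Å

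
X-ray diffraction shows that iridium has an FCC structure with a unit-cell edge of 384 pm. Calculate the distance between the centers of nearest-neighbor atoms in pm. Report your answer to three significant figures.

In an FCC structure, atoms touch along the face diagonal, so √2·a = 4r; the nearest-neighbor distance equals 2r = 0.7071·a.
d = 0.7071 × 384 = 272 pm.

272 pm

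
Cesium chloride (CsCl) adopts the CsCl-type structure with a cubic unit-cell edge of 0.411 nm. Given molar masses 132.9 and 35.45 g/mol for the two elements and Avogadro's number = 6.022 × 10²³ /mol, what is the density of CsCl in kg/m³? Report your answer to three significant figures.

4030 kg/m³

The CsCl-type structure contains Z = 1 formula unit per cell; M(CsCl) = 132.9 + 35.45 = 168.35 g/mol.
a³ = (4.110 × 10^-8 cm)³ = 6.943 × 10^-23 cm³.
ρ = 1 × 168.35 / (6.022 × 10²³ × 6.943 × 10^-23) = 4.027 g/cm³ = 4030 kg/m³.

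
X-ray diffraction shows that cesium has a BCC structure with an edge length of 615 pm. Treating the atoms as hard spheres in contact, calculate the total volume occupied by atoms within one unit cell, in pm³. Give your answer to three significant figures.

In a BCC lattice atoms touch along the body diagonal, so √3·a = 4r, so r = 0.4330a = 266.3 pm.
V_atoms = Z × (4/3)πr³ = 2 × (4/3)π × (266.3)³ = 1.58 × 10^8 pm³.

1.58 × 10^8 pm³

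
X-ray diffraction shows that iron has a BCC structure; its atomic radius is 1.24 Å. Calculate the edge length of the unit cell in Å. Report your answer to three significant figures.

In a BCC lattice, atoms touch along the body diagonal, so √3·a = 4r.
a = 4r/√3 = 4 × 1.24 / 1.7321 = 2.86 Å.

2.86 Å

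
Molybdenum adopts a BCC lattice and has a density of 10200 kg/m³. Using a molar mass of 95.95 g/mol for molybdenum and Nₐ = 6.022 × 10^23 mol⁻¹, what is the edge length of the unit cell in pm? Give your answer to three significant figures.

315 pm

With Z = 2 atoms per BCC cell, a³ = Z·M/(N_A·ρ) = 2 × 95.95 / (6.022 × 10²³ × 10.20 g/cm³) = 3.124 × 10^-23 cm³.
a = (3.124 × 10^-23)^(1/3) = 3.150 × 10^-8 cm = 315 pm.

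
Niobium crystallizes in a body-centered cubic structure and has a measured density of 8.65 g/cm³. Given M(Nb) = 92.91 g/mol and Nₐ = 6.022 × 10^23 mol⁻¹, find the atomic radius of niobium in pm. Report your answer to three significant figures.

For a BCC cell (Z = 2), a³ = Z·M/(N_A·ρ) = 2 × 92.91 / (6.022 × 10²³ × 8.650) = 3.567 × 10^-23 cm³, so a = 3.292 × 10^-8 cm = 329.2 pm.
Atoms touch along the body diagonal, so √3·a = 4r, so r = 0.4330 × a = 143 pm.

143 pm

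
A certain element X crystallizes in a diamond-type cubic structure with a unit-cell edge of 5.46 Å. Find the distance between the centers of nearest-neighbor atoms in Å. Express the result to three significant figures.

2.36 Å

In a diamond cubic structure, nearest neighbors lie along the body diagonal with √3·a = 8r; the nearest-neighbor distance equals 2r = 0.4330·a.
d = 0.4330 × 5.46 = 2.36 Å.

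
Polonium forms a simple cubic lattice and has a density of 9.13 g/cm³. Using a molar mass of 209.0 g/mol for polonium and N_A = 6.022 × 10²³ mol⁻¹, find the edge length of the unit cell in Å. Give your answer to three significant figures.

3.36 Å

With Z = 1 atom per simple cubic cell, a³ = Z·M/(N_A·ρ) = 1 × 209.0 / (6.022 × 10²³ × 9.130 g/cm³) = 3.801 × 10^-23 cm³.
a = (3.801 × 10^-23)^(1/3) = 3.362 × 10^-8 cm = 3.36 Å.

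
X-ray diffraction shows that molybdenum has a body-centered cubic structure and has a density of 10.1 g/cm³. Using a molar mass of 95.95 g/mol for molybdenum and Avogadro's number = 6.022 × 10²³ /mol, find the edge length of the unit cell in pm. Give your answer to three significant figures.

With Z = 2 atoms per BCC cell, a³ = Z·M/(N_A·ρ) = 2 × 95.95 / (6.022 × 10²³ × 10.10 g/cm³) = 3.155 × 10^-23 cm³.
a = (3.155 × 10^-23)^(1/3) = 3.160 × 10^-8 cm = 316 pm.

316 pm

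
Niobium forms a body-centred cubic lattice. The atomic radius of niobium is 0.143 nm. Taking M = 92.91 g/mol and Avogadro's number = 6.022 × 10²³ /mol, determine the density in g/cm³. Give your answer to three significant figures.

In a BCC lattice, atoms touch along the body diagonal, so √3·a = 4r, giving a = 0.3302 nm = 3.302 × 10^-8 cm.
With Z = 2, ρ = Z·M/(N_A·a³) = 2 × 92.91 / (6.022 × 10²³ × 3.602 × 10^-23) = 8.567 g/cm³.

8.57 g/cm³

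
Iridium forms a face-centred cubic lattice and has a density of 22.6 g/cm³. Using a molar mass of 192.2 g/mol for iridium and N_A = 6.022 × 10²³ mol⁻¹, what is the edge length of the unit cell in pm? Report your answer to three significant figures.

384 pm

With Z = 4 atoms per FCC cell, a³ = Z·M/(N_A·ρ) = 4 × 192.2 / (6.022 × 10²³ × 22.60 g/cm³) = 5.649 × 10^-23 cm³.
a = (5.649 × 10^-23)^(1/3) = 3.837 × 10^-8 cm = 384 pm.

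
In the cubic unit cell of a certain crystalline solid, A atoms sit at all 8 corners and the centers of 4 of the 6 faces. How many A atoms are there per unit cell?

Corner atoms are shared by 8 cells (1/8 each), face atoms by 2 (1/2 each).
Net atoms = 8 × 1/8 + 4 × 1/2 = 1 + 2 = 3.

3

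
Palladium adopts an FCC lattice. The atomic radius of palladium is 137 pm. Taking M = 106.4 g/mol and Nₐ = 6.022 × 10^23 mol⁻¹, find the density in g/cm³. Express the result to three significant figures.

In an FCC lattice, atoms touch along the face diagonal, so √2·a = 4r, giving a = 387.5 pm = 3.875 × 10^-8 cm.
With Z = 4, ρ = Z·M/(N_A·a³) = 4 × 106.4 / (6.022 × 10²³ × 5.818 × 10^-23) = 12.15 g/cm³.

12.1 g/cm³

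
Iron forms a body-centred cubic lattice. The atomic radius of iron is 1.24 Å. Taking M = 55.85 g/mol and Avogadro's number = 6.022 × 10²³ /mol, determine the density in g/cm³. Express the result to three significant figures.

In a BCC lattice, atoms touch along the body diagonal, so √3·a = 4r, giving a = 2.864 Å = 2.864 × 10^-8 cm.
With Z = 2, ρ = Z·M/(N_A·a³) = 2 × 55.85 / (6.022 × 10²³ × 2.348 × 10^-23) = 7.899 g/cm³.

7.90 g/cm³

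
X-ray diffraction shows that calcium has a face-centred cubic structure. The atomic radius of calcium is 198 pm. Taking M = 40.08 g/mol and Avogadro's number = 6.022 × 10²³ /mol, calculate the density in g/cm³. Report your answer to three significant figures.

In an FCC lattice, atoms touch along the face diagonal, so √2·a = 4r, giving a = 560.0 pm = 5.600 × 10^-8 cm.
With Z = 4, ρ = Z·M/(N_A·a³) = 4 × 40.08 / (6.022 × 10²³ × 1.756 × 10^-22) = 1.516 g/cm³.

1.52 g/cm³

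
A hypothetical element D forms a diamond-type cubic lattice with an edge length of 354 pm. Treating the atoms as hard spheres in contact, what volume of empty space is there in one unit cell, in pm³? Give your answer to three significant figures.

2.93 × 10^7 pm³

In a diamond cubic lattice nearest neighbors lie along the body diagonal with √3·a = 8r, so r = 0.2165a = 76.64 pm.
V_cell = a³ = 4.436 × 10^7 pm³; V_atoms = 8 × (4/3)πr³ = 1.509 × 10^7 pm³.
Empty space = 4.436 × 10^7 − 1.509 × 10^7 = 2.93 × 10^7 pm³.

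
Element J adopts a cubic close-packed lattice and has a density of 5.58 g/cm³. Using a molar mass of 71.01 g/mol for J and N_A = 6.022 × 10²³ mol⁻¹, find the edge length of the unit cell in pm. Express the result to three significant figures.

With Z = 4 atoms per FCC cell, a³ = Z·M/(N_A·ρ) = 4 × 71.01 / (6.022 × 10²³ × 5.580 g/cm³) = 8.453 × 10^-23 cm³.
a = (8.453 × 10^-23)^(1/3) = 4.389 × 10^-8 cm = 439 pm.

439 pm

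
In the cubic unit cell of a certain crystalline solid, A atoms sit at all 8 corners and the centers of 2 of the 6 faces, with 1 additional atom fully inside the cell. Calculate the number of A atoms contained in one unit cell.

Corner atoms are shared by 8 cells (1/8 each), face atoms by 2 (1/2 each), interior atoms are unshared.
Net atoms = 8 × 1/8 + 2 × 1/2 + 1 = 1 + 1 + 1 = 3.

3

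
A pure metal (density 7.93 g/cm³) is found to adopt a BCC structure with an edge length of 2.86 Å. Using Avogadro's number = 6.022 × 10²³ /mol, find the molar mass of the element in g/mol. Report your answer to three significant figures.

A BCC cell has Z = 2 atoms; a = 2.860 × 10^-8 cm.
M = ρ·N_A·a³/Z = 7.93 × 6.022 × 10²³ × 2.339 × 10^-23 / 2 = 55.9 g/mol.

55.9 g/mol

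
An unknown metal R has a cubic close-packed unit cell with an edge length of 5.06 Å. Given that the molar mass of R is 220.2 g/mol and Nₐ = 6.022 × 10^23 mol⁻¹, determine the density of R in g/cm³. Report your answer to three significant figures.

An FCC unit cell contains Z = 4 atoms.
Cell volume: a³ = (5.06 Å)³ = (5.060 × 10^-8 cm)³ = 1.296 × 10^-22 cm³.
ρ = Z·M/(N_A·a³) = 4 × 220.2 / (6.022 × 10²³ × 1.296 × 10^-22) = 11.29 g/cm³.

11.3 g/cm³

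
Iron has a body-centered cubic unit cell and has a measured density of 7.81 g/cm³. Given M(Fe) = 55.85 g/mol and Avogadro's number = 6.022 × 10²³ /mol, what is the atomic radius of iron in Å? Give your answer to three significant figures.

For a BCC cell (Z = 2), a³ = Z·M/(N_A·ρ) = 2 × 55.85 / (6.022 × 10²³ × 7.810) = 2.375 × 10^-23 cm³, so a = 2.874 × 10^-8 cm = 2.874 Å.
Atoms touch along the body diagonal, so √3·a = 4r, so r = 0.4330 × a = 1.24 Å.

1.24 Å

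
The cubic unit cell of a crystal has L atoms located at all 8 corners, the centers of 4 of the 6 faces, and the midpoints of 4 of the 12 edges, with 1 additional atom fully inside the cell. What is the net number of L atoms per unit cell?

Corner atoms are shared by 8 cells (1/8 each), face atoms by 2 (1/2 each), edge atoms by 4 (1/4 each), interior atoms are unshared.
Net atoms = 8 × 1/8 + 4 × 1/2 + 4 × 1/4 + 1 = 1 + 2 + 1 + 1 = 5.

5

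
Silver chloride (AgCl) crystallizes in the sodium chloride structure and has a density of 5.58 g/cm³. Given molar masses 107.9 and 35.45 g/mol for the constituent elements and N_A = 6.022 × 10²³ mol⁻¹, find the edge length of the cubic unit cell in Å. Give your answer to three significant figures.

M(AgCl) = 143.35 g/mol; Z = 4 formula units per cell.
a³ = Z·M/(N_A·ρ) = 4 × 143.35 / (6.022 × 10²³ × 5.58) = 1.706 × 10^-22 cm³, so a = 5.547 × 10^-8 cm = 5.55 Å.

5.55 Å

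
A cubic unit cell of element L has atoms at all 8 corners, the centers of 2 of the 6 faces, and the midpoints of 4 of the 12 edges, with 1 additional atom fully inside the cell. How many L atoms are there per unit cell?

Corner atoms are shared by 8 cells (1/8 each), face atoms by 2 (1/2 each), edge atoms by 4 (1/4 each), interior atoms are unshared.
Net atoms = 8 × 1/8 + 2 × 1/2 + 4 × 1/4 + 1 = 1 + 1 + 1 + 1 = 4.

4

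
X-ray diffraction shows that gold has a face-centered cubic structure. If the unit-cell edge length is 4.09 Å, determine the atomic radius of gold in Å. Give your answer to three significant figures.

In an FCC lattice, atoms touch along the face diagonal, so √2·a = 4r.
r = √2·a/4 = 1.4142 × 4.09 / 4 = 1.45 Å.

1.45 Å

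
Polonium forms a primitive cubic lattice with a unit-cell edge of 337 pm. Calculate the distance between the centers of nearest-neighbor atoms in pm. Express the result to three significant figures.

In a simple cubic structure, atoms touch along the cell edge, so a = 2r; the nearest-neighbor distance equals 2r = 1.000·a.
d = 1.000 × 337 = 337 pm.

337 pm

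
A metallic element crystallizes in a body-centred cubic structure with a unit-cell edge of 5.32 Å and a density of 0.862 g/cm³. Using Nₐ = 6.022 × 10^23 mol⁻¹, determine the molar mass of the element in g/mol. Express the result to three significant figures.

39.1 g/mol

A BCC cell has Z = 2 atoms; a = 5.320 × 10^-8 cm.
M = ρ·N_A·a³/Z = 0.862 × 6.022 × 10²³ × 1.506 × 10^-22 / 2 = 39.1 g/mol.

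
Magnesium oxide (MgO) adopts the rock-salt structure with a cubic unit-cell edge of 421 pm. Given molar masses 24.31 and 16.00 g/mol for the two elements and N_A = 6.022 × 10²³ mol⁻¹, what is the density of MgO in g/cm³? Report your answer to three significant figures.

The rock-salt structure contains Z = 4 formula units per cell; M(MgO) = 24.31 + 16.00 = 40.31 g/mol.
a³ = (4.210 × 10^-8 cm)³ = 7.462 × 10^-23 cm³.
ρ = 4 × 40.31 / (6.022 × 10²³ × 7.462 × 10^-23) = 3.588 g/cm³.

3.59 g/cm³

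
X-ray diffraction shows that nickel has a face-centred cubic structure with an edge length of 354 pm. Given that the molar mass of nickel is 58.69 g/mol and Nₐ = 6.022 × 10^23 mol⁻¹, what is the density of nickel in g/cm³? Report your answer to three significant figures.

8.79 g/cm³

An FCC unit cell contains Z = 4 atoms.
Cell volume: a³ = (354 pm)³ = (3.540 × 10^-8 cm)³ = 4.436 × 10^-23 cm³.
ρ = Z·M/(N_A·a³) = 4 × 58.69 / (6.022 × 10²³ × 4.436 × 10^-23) = 8.788 g/cm³.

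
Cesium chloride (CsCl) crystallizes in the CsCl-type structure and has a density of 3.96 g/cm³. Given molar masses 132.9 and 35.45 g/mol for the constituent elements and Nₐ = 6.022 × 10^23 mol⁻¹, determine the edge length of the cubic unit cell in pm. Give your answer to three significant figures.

413 pm

M(CsCl) = 168.35 g/mol; Z = 1 formula unit per cell.
a³ = Z·M/(N_A·ρ) = 1 × 168.35 / (6.022 × 10²³ × 3.96) = 7.060 × 10^-23 cm³, so a = 4.133 × 10^-8 cm = 413 pm.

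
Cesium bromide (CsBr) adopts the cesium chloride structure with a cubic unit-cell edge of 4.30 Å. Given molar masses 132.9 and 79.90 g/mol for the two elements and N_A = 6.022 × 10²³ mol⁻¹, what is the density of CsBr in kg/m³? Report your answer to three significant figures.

4440 kg/m³

The cesium chloride structure contains Z = 1 formula unit per cell; M(CsBr) = 132.9 + 79.90 = 212.8 g/mol.
a³ = (4.300 × 10^-8 cm)³ = 7.951 × 10^-23 cm³.
ρ = 1 × 212.8 / (6.022 × 10²³ × 7.951 × 10^-23) = 4.445 g/cm³ = 4440 kg/m³.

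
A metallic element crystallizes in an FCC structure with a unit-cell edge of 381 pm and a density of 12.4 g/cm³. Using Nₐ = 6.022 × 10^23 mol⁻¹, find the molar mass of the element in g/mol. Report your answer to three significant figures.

An FCC cell has Z = 4 atoms; a = 3.810 × 10^-8 cm.
M = ρ·N_A·a³/Z = 12.4 × 6.022 × 10²³ × 5.531 × 10^-23 / 4 = 103 g/mol.

103 g/mol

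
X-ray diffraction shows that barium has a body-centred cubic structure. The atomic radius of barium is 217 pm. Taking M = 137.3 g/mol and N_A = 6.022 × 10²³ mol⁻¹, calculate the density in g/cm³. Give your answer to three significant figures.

In a BCC lattice, atoms touch along the body diagonal, so √3·a = 4r, giving a = 501.1 pm = 5.011 × 10^-8 cm.
With Z = 2, ρ = Z·M/(N_A·a³) = 2 × 137.3 / (6.022 × 10²³ × 1.259 × 10^-22) = 3.623 g/cm³.

3.62 g/cm³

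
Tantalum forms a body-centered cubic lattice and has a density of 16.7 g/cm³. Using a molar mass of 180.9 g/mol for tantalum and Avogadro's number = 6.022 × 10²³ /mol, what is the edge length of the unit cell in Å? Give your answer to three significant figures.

3.30 Å

With Z = 2 atoms per BCC cell, a³ = Z·M/(N_A·ρ) = 2 × 180.9 / (6.022 × 10²³ × 16.70 g/cm³) = 3.598 × 10^-23 cm³.
a = (3.598 × 10^-23)^(1/3) = 3.301 × 10^-8 cm = 3.30 Å.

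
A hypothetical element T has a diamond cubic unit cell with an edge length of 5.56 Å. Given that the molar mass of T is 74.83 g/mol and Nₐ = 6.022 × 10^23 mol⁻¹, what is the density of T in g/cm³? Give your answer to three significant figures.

A diamond cubic unit cell contains Z = 8 atoms.
Cell volume: a³ = (5.56 Å)³ = (5.560 × 10^-8 cm)³ = 1.719 × 10^-22 cm³.
ρ = Z·M/(N_A·a³) = 8 × 74.83 / (6.022 × 10²³ × 1.719 × 10^-22) = 5.784 g/cm³.

5.78 g/cm³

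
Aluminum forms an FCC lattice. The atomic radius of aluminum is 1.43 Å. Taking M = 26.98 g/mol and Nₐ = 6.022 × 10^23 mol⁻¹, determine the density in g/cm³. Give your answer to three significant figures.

In an FCC lattice, atoms touch along the face diagonal, so √2·a = 4r, giving a = 4.045 Å = 4.045 × 10^-8 cm.
With Z = 4, ρ = Z·M/(N_A·a³) = 4 × 26.98 / (6.022 × 10²³ × 6.617 × 10^-23) = 2.708 g/cm³.

2.71 g/cm³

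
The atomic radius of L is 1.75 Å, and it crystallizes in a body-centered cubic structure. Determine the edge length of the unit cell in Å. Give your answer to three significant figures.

In a BCC lattice, atoms touch along the body diagonal, so √3·a = 4r.
a = 4r/√3 = 4 × 1.75 / 1.7321 = 4.04 Å.

4.04 Å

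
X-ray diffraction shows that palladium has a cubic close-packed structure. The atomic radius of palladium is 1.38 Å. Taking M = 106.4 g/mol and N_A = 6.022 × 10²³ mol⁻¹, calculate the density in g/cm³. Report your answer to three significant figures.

11.9 g/cm³

In an FCC lattice, atoms touch along the face diagonal, so √2·a = 4r, giving a = 3.903 Å = 3.903 × 10^-8 cm.
With Z = 4, ρ = Z·M/(N_A·a³) = 4 × 106.4 / (6.022 × 10²³ × 5.947 × 10^-23) = 11.88 g/cm³.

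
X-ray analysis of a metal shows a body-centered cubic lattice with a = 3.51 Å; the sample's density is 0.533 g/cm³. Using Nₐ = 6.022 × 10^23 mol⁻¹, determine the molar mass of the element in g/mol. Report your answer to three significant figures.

A BCC cell has Z = 2 atoms; a = 3.510 × 10^-8 cm.
M = ρ·N_A·a³/Z = 0.533 × 6.022 × 10²³ × 4.324 × 10^-23 / 2 = 6.94 g/mol.

6.94 g/mol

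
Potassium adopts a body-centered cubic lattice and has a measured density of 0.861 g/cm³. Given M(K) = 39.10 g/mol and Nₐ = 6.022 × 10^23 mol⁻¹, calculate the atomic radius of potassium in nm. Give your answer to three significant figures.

0.230 nm

For a BCC cell (Z = 2), a³ = Z·M/(N_A·ρ) = 2 × 39.10 / (6.022 × 10²³ × 0.8610) = 1.508 × 10^-22 cm³, so a = 5.323 × 10^-8 cm = 0.5323 nm.
Atoms touch along the body diagonal, so √3·a = 4r, so r = 0.4330 × a = 0.230 nm.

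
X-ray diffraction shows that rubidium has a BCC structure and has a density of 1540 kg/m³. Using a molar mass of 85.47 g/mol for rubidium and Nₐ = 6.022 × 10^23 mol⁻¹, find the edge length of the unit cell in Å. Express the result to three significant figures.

With Z = 2 atoms per BCC cell, a³ = Z·M/(N_A·ρ) = 2 × 85.47 / (6.022 × 10²³ × 1.540 g/cm³) = 1.843 × 10^-22 cm³.
a = (1.843 × 10^-22)^(1/3) = 5.691 × 10^-8 cm = 5.69 Å.

5.69 Å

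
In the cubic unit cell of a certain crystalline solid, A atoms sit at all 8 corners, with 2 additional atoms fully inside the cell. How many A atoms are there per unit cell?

3

Corner atoms are shared by 8 cells (1/8 each), interior atoms are unshared.
Net atoms = 8 × 1/8 + 2 = 1 + 2 = 3.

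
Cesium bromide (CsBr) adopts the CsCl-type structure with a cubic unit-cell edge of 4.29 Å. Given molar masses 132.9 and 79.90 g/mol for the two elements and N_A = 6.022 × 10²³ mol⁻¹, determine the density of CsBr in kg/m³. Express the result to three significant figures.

4480 kg/m³

The CsCl-type structure contains Z = 1 formula unit per cell; M(CsBr) = 132.9 + 79.90 = 212.8 g/mol.
a³ = (4.290 × 10^-8 cm)³ = 7.895 × 10^-23 cm³.
ρ = 1 × 212.8 / (6.022 × 10²³ × 7.895 × 10^-23) = 4.476 g/cm³ = 4480 kg/m³.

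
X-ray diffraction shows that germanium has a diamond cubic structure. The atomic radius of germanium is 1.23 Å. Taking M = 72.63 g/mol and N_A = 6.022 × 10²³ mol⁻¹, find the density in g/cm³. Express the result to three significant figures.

In a diamond cubic lattice, nearest neighbors lie along the body diagonal with √3·a = 8r, giving a = 5.681 Å = 5.681 × 10^-8 cm.
With Z = 8, ρ = Z·M/(N_A·a³) = 8 × 72.63 / (6.022 × 10²³ × 1.834 × 10^-22) = 5.262 g/cm³.

5.26 g/cm³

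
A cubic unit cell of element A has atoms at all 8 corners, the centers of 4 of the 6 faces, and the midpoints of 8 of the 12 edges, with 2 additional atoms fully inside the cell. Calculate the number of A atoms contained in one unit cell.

Corner atoms are shared by 8 cells (1/8 each), face atoms by 2 (1/2 each), edge atoms by 4 (1/4 each), interior atoms are unshared.
Net atoms = 8 × 1/8 + 4 × 1/2 + 8 × 1/4 + 2 = 1 + 2 + 2 + 2 = 7.

7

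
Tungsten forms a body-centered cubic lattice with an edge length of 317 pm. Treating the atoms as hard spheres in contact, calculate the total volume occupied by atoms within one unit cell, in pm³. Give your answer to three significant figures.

2.17 × 10^7 pm³

In a BCC lattice atoms touch along the body diagonal, so √3·a = 4r, so r = 0.4330a = 137.3 pm.
V_atoms = Z × (4/3)πr³ = 2 × (4/3)π × (137.3)³ = 2.17 × 10^7 pm³.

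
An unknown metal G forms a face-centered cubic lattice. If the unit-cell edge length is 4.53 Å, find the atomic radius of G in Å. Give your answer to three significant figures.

1.60 Å

In an FCC lattice, atoms touch along the face diagonal, so √2·a = 4r.
r = √2·a/4 = 1.4142 × 4.53 / 4 = 1.60 Å.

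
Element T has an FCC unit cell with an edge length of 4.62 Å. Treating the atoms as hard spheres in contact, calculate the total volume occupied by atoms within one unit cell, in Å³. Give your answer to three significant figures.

In an FCC lattice atoms touch along the face diagonal, so √2·a = 4r, so r = 0.3536a = 1.633 Å.
V_atoms = Z × (4/3)πr³ = 4 × (4/3)π × (1.633)³ = 73.0 Å³.

73.0 Å³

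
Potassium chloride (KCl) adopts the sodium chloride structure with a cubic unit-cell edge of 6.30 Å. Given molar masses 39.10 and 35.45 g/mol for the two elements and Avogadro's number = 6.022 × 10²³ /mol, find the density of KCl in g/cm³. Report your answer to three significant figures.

1.98 g/cm³

The sodium chloride structure contains Z = 4 formula units per cell; M(KCl) = 39.10 + 35.45 = 74.55 g/mol.
a³ = (6.300 × 10^-8 cm)³ = 2.500 × 10^-22 cm³.
ρ = 4 × 74.55 / (6.022 × 10²³ × 2.500 × 10^-22) = 1.980 g/cm³.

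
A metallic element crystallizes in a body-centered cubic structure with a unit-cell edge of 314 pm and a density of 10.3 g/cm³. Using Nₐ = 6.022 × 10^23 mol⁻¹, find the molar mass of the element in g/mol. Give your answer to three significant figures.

A BCC cell has Z = 2 atoms; a = 3.140 × 10^-8 cm.
M = ρ·N_A·a³/Z = 10.3 × 6.022 × 10²³ × 3.096 × 10^-23 / 2 = 96.0 g/mol.

96.0 g/mol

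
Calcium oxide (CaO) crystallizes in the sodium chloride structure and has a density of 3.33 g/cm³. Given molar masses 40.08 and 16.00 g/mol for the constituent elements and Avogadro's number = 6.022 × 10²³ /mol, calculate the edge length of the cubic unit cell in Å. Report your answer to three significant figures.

4.82 Å

M(CaO) = 56.08 g/mol; Z = 4 formula units per cell.
a³ = Z·M/(N_A·ρ) = 4 × 56.08 / (6.022 × 10²³ × 3.33) = 1.119 × 10^-22 cm³, so a = 4.818 × 10^-8 cm = 4.82 Å.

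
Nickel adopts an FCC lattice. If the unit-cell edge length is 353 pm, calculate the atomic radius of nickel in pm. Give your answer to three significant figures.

In an FCC lattice, atoms touch along the face diagonal, so √2·a = 4r.
r = √2·a/4 = 1.4142 × 353 / 4 = 125 pm.

125 pm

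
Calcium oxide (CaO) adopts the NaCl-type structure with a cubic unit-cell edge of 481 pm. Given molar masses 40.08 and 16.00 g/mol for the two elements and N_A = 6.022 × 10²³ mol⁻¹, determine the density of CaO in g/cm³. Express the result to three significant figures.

The NaCl-type structure contains Z = 4 formula units per cell; M(CaO) = 40.08 + 16.00 = 56.08 g/mol.
a³ = (4.810 × 10^-8 cm)³ = 1.113 × 10^-22 cm³.
ρ = 4 × 56.08 / (6.022 × 10²³ × 1.113 × 10^-22) = 3.347 g/cm³.

3.35 g/cm³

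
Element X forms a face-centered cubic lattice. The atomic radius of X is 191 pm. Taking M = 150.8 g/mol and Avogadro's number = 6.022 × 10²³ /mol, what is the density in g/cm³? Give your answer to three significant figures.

In an FCC lattice, atoms touch along the face diagonal, so √2·a = 4r, giving a = 540.2 pm = 5.402 × 10^-8 cm.
With Z = 4, ρ = Z·M/(N_A·a³) = 4 × 150.8 / (6.022 × 10²³ × 1.577 × 10^-22) = 6.353 g/cm³.

6.35 g/cm³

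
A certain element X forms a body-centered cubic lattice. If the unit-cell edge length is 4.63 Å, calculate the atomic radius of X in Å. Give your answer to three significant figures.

In a BCC lattice, atoms touch along the body diagonal, so √3·a = 4r.
r = √3·a/4 = 1.7321 × 4.63 / 4 = 2.00 Å.

2.00 Å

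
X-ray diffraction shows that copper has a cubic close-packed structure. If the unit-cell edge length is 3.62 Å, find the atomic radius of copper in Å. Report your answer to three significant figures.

1.28 Å

In an FCC lattice, atoms touch along the face diagonal, so √2·a = 4r.
r = √2·a/4 = 1.4142 × 3.62 / 4 = 1.28 Å.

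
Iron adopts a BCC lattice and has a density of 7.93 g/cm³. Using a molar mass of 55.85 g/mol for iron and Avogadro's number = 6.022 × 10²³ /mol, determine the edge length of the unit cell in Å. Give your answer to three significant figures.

2.86 Å

With Z = 2 atoms per BCC cell, a³ = Z·M/(N_A·ρ) = 2 × 55.85 / (6.022 × 10²³ × 7.930 g/cm³) = 2.339 × 10^-23 cm³.
a = (2.339 × 10^-23)^(1/3) = 2.860 × 10^-8 cm = 2.86 Å.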